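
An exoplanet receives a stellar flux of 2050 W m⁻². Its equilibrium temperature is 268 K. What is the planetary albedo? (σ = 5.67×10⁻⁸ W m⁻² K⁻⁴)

A ≈ 0.43

From T_eq⁴ = S(1−A)/(4σ): 1−A = 4σT_eq⁴/S.
1−A = 4 × 5.67×10⁻⁸ × (268)⁴ / 2050 = 0.571.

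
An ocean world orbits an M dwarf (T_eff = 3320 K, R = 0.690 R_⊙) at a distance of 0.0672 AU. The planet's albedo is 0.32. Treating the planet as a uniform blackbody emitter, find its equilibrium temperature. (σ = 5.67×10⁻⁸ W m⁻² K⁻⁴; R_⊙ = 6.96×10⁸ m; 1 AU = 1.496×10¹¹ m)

R_⋆ = 0.690 × 6.96×10⁸ = 4.80×10⁸ m.
d = 0.0672 AU = 1.01×10¹⁰ m.
L = 4πR_⋆²σT_⋆⁴ = 4π(4.80×10⁸)² × 5.67×10⁻⁸ × (3320)⁴ = 2.00×10²⁵ W.
S = L/(4πd²) = 1.57×10⁴ W m⁻².
Energy balance: absorbed = emitted ⇒ πR²·S(1−A) = 4πR²·σT_eq⁴, so T_eq⁴ = S(1−A)/(4σ).
T_eq = [1.57×10⁴ × 0.68 / (4 × 5.67×10⁻⁸)]^(1/4) = (4.71×10¹⁰)^(1/4) = 466 K.

T_eq ≈ 466 K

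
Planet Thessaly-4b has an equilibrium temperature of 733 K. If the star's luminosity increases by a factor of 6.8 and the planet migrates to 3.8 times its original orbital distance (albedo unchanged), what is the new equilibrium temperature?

T_eq ≈ 607 K

T_eq ∝ L^(1/4) · d^(−1/2).
T′ = 733 × 6.8^(1/4) / 3.8^(1/2) = 607 K.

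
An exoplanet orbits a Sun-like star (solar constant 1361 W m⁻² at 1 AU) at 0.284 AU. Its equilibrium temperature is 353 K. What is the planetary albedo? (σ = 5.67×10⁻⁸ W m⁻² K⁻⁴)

A ≈ 0.79

Flux at 0.284 AU: S = 1361/0.284² = 1.69×10⁴ W m⁻².
From T_eq⁴ = S(1−A)/(4σ): 1−A = 4σT_eq⁴/S.
1−A = 4 × 5.67×10⁻⁸ × (353)⁴ / 1.69×10⁴ = 0.209.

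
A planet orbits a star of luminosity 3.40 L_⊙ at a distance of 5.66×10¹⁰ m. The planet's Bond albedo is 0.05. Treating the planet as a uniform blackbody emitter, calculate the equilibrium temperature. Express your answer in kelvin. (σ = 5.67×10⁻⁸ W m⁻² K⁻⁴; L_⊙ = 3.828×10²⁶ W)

T_eq ≈ 607 K

L = 3.40 × 3.828×10²⁶ = 1.30×10²⁷ W.
Flux: S = L/(4πd²) = 1.30×10²⁷/(4π×(5.66×10¹⁰)²) = 3.23×10⁴ W m⁻².
Energy balance: absorbed = emitted ⇒ πR²·S(1−A) = 4πR²·σT_eq⁴, so T_eq⁴ = S(1−A)/(4σ).
T_eq = [3.23×10⁴ × 0.95 / (4 × 5.67×10⁻⁸)]^(1/4) = (1.35×10¹¹)^(1/4) = 607 K.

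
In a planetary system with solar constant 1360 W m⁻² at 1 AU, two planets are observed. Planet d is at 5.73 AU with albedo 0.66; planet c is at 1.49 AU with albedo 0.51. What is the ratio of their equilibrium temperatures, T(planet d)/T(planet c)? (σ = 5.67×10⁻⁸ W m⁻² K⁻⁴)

T_eq = [S₀(1−A)/(4σd²)]^(1/4), so T ∝ (1−A)^(1/4) / √d.
T₁ = [1360×0.34/(4×5.67×10⁻⁸×5.73²)]^(1/4) = 88.77 K.
T₂ = [1360×0.49/(4×5.67×10⁻⁸×1.49²)]^(1/4) = 190.73 K.

T₁/T₂ ≈ 0.465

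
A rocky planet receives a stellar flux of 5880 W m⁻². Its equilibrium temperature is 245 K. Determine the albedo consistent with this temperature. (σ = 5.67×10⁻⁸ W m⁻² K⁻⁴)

From T_eq⁴ = S(1−A)/(4σ): 1−A = 4σT_eq⁴/S.
1−A = 4 × 5.67×10⁻⁸ × (245)⁴ / 5880 = 0.139.

A ≈ 0.86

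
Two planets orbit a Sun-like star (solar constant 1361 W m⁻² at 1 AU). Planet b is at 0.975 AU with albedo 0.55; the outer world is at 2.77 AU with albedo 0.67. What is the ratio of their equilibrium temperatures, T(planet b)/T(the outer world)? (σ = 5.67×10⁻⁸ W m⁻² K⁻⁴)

T_eq = [S₀(1−A)/(4σd²)]^(1/4), so T ∝ (1−A)^(1/4) / √d.
T₁ = [1361×0.45/(4×5.67×10⁻⁸×0.975²)]^(1/4) = 230.86 K.
T₂ = [1361×0.33/(4×5.67×10⁻⁸×2.77²)]^(1/4) = 126.75 K.

T₁/T₂ ≈ 1.821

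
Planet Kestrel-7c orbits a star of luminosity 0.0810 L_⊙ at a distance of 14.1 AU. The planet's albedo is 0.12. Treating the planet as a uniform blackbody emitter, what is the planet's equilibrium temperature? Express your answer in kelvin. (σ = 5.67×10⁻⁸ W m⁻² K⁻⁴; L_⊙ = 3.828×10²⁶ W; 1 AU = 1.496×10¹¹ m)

d = 14.1 AU = 2.11×10¹² m.
L = 0.0810 × 3.828×10²⁶ = 3.10×10²⁵ W.
Flux: S = L/(4πd²) = 3.10×10²⁵/(4π×(2.11×10¹²)²) = 0.555 W m⁻².
Energy balance: absorbed = emitted ⇒ πR²·S(1−A) = 4πR²·σT_eq⁴, so T_eq⁴ = S(1−A)/(4σ).
T_eq = [0.555 × 0.88 / (4 × 5.67×10⁻⁸)]^(1/4) = (2.15×10⁶)^(1/4) = 38.3 K.

T_eq ≈ 38.3 K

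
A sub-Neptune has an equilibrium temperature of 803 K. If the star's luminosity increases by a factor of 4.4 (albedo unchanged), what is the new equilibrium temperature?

T_eq ∝ L^(1/4) · d^(−1/2).
T′ = 803 × 4.4^(1/4) = 1160 K.

T_eq ≈ 1160 K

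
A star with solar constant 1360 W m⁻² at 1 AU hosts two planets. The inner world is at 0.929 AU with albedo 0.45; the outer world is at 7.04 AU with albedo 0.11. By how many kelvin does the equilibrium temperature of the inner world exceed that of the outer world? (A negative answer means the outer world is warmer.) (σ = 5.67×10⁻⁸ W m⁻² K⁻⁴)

T_eq = [S₀(1−A)/(4σd²)]^(1/4), so T ∝ (1−A)^(1/4) / √d.
T₁ = [1360×0.55/(4×5.67×10⁻⁸×0.929²)]^(1/4) = 248.63 K.
T₂ = [1360×0.89/(4×5.67×10⁻⁸×7.04²)]^(1/4) = 101.87 K.

ΔT ≈ 146.8 K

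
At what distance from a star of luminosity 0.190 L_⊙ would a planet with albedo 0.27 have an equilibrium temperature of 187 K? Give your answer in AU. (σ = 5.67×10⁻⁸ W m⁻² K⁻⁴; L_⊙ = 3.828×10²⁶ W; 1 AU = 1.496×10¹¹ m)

d ≈ 0.825 AU

L = 0.190 × 3.828×10²⁶ = 7.27×10²⁵ W.
From T_eq⁴ = L(1−A)/(16πσd²): d = √[L(1−A)/(16πσT_eq⁴)].
d = √[7.27×10²⁵ × 0.73 / (16π × 5.67×10⁻⁸ × (187)⁴)] = 1.23×10¹¹ m = 0.825 AU.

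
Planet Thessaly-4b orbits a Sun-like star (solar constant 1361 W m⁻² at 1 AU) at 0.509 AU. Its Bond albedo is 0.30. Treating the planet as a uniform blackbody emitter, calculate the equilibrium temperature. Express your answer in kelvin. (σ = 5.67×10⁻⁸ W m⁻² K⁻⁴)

Flux at 0.509 AU: S = 1361/0.509² = 5250 W m⁻².
Energy balance: absorbed = emitted ⇒ πR²·S(1−A) = 4πR²·σT_eq⁴, so T_eq⁴ = S(1−A)/(4σ).
T_eq = [5250 × 0.70 / (4 × 5.67×10⁻⁸)]^(1/4) = (1.62×10¹⁰)^(1/4) = 357 K.

T_eq ≈ 357 K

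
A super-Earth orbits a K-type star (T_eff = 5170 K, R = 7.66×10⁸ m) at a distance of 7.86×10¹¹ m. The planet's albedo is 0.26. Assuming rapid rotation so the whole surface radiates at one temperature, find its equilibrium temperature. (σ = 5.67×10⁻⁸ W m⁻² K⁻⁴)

T_eq ≈ 106 K

L = 4πR_⋆²σT_⋆⁴ = 4π(7.66×10⁸)² × 5.67×10⁻⁸ × (5170)⁴ = 2.99×10²⁶ W.
S = L/(4πd²) = 38.5 W m⁻².
Energy balance: absorbed = emitted ⇒ πR²·S(1−A) = 4πR²·σT_eq⁴, so T_eq⁴ = S(1−A)/(4σ).
T_eq = [38.5 × 0.74 / (4 × 5.67×10⁻⁸)]^(1/4) = (1.26×10⁸)^(1/4) = 106 K.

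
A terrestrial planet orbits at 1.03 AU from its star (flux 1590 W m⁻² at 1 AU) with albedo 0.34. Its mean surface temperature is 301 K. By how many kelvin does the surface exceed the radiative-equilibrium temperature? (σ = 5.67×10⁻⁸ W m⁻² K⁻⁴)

ΔT ≈ 44.0 K

S = 1590/1.03² = 1499 W m⁻².
T_eq = [S(1−A)/(4σ)]^(1/4) = [1499×0.66/(4×5.67×10⁻⁸)]^(1/4) = 257.0 K.
ΔT = T_surf − T_eq = 301 − 257.0.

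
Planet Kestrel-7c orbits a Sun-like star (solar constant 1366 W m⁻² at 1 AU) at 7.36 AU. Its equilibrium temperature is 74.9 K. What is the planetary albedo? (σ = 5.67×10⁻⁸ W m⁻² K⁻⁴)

A ≈ 0.72

Flux at 7.36 AU: S = 1366/7.36² = 25.2 W m⁻².
From T_eq⁴ = S(1−A)/(4σ): 1−A = 4σT_eq⁴/S.
1−A = 4 × 5.67×10⁻⁸ × (74.9)⁴ / 25.2 = 0.283.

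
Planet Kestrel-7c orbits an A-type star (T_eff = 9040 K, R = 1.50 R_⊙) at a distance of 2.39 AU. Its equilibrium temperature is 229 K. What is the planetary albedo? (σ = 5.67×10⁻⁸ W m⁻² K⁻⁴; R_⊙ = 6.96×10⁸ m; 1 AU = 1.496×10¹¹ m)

R_⋆ = 1.50 × 6.96×10⁸ = 1.04×10⁹ m.
d = 2.39 AU = 3.58×10¹¹ m.
L = 4πR_⋆²σT_⋆⁴ = 4π(1.04×10⁹)² × 5.67×10⁻⁸ × (9040)⁴ = 5.19×10²⁷ W.
S = L/(4πd²) = 3230 W m⁻².
From T_eq⁴ = S(1−A)/(4σ): 1−A = 4σT_eq⁴/S.
1−A = 4 × 5.67×10⁻⁸ × (229)⁴ / 3230 = 0.193.

A ≈ 0.81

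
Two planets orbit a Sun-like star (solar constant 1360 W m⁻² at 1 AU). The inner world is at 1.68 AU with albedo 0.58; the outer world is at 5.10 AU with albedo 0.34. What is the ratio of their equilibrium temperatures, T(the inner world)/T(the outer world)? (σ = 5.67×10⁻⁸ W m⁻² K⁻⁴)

T₁/T₂ ≈ 1.556

T_eq = [S₀(1−A)/(4σd²)]^(1/4), so T ∝ (1−A)^(1/4) / √d.
T₁ = [1360×0.42/(4×5.67×10⁻⁸×1.68²)]^(1/4) = 172.83 K.
T₂ = [1360×0.66/(4×5.67×10⁻⁸×5.10²)]^(1/4) = 111.06 K.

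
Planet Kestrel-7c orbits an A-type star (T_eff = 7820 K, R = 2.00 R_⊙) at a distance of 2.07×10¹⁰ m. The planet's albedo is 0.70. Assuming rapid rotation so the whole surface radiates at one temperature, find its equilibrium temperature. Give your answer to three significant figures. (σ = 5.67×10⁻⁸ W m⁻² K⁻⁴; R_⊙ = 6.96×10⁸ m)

T_eq ≈ 1060 K

R_⋆ = 2.00 × 6.96×10⁸ = 1.39×10⁹ m.
L = 4πR_⋆²σT_⋆⁴ = 4π(1.39×10⁹)² × 5.67×10⁻⁸ × (7820)⁴ = 5.16×10²⁷ W.
S = L/(4πd²) = 9.59×10⁵ W m⁻².
Energy balance: absorbed = emitted ⇒ πR²·S(1−A) = 4πR²·σT_eq⁴, so T_eq⁴ = S(1−A)/(4σ).
T_eq = [9.59×10⁵ × 0.30 / (4 × 5.67×10⁻⁸)]^(1/4) = (1.27×10¹²)^(1/4) = 1060 K.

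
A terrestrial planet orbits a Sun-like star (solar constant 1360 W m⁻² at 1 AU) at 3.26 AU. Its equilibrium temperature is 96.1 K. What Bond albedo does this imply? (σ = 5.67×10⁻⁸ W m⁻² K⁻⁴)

Flux at 3.26 AU: S = 1360/3.26² = 128 W m⁻².
From T_eq⁴ = S(1−A)/(4σ): 1−A = 4σT_eq⁴/S.
1−A = 4 × 5.67×10⁻⁸ × (96.1)⁴ / 128 = 0.151.

A ≈ 0.85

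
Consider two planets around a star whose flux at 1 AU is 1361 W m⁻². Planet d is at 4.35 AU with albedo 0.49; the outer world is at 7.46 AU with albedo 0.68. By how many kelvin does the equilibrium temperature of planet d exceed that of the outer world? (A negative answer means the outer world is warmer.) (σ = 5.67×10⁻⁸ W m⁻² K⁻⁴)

ΔT ≈ 36.1 K

T_eq = [S₀(1−A)/(4σd²)]^(1/4), so T ∝ (1−A)^(1/4) / √d.
T₁ = [1361×0.51/(4×5.67×10⁻⁸×4.35²)]^(1/4) = 112.77 K.
T₂ = [1361×0.32/(4×5.67×10⁻⁸×7.46²)]^(1/4) = 76.64 K.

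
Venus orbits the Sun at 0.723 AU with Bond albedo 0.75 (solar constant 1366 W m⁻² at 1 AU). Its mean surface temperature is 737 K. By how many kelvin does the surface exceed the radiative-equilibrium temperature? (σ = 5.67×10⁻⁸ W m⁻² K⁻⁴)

S = 1366/0.723² = 2613 W m⁻².
T_eq = [S(1−A)/(4σ)]^(1/4) = [2613×0.25/(4×5.67×10⁻⁸)]^(1/4) = 231.7 K.
ΔT = T_surf − T_eq = 737 − 231.7.

ΔT ≈ 505.3 K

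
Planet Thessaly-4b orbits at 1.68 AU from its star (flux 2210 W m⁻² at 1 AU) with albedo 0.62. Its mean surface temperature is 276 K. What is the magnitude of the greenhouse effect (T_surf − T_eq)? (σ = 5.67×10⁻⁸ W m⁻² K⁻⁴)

ΔT ≈ 85.7 K

S = 2210/1.68² = 783.0 W m⁻².
T_eq = [S(1−A)/(4σ)]^(1/4) = [783.0×0.38/(4×5.67×10⁻⁸)]^(1/4) = 190.3 K.
ΔT = T_surf − T_eq = 276 − 190.3.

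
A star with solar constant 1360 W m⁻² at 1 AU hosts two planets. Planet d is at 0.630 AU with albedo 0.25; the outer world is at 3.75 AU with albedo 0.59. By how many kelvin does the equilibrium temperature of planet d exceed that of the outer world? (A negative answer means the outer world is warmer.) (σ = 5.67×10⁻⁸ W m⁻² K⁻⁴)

T_eq = [S₀(1−A)/(4σd²)]^(1/4), so T ∝ (1−A)^(1/4) / √d.
T₁ = [1360×0.75/(4×5.67×10⁻⁸×0.630²)]^(1/4) = 326.26 K.
T₂ = [1360×0.41/(4×5.67×10⁻⁸×3.75²)]^(1/4) = 114.99 K.

ΔT ≈ 211.3 K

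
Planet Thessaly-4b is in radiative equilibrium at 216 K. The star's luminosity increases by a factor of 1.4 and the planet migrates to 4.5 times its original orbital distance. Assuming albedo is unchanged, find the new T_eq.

T_eq ∝ L^(1/4) · d^(−1/2).
T′ = 216 × 1.4^(1/4) / 4.5^(1/2) = 111 K.

T_eq ≈ 111 K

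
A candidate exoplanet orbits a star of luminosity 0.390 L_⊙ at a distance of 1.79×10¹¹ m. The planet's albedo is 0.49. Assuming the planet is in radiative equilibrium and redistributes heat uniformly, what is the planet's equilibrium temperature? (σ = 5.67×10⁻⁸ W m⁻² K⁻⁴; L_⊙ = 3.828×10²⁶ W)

L = 0.390 × 3.828×10²⁶ = 1.49×10²⁶ W.
Flux: S = L/(4πd²) = 1.49×10²⁶/(4π×(1.79×10¹¹)²) = 371 W m⁻².
Energy balance: absorbed = emitted ⇒ πR²·S(1−A) = 4πR²·σT_eq⁴, so T_eq⁴ = S(1−A)/(4σ).
T_eq = [371 × 0.51 / (4 × 5.67×10⁻⁸)]^(1/4) = (8.34×10⁸)^(1/4) = 170 K.

T_eq ≈ 170 K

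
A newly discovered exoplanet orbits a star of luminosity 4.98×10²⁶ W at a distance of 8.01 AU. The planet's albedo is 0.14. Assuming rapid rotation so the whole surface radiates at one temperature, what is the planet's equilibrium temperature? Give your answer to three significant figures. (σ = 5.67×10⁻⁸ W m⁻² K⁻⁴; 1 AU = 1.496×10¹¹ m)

T_eq ≈ 101 K

d = 8.01 AU = 1.20×10¹² m.
Flux: S = L/(4πd²) = 4.98×10²⁶/(4π×(1.20×10¹²)²) = 27.6 W m⁻².
Energy balance: absorbed = emitted ⇒ πR²·S(1−A) = 4πR²·σT_eq⁴, so T_eq⁴ = S(1−A)/(4σ).
T_eq = [27.6 × 0.86 / (4 × 5.67×10⁻⁸)]^(1/4) = (1.05×10⁸)^(1/4) = 101 K.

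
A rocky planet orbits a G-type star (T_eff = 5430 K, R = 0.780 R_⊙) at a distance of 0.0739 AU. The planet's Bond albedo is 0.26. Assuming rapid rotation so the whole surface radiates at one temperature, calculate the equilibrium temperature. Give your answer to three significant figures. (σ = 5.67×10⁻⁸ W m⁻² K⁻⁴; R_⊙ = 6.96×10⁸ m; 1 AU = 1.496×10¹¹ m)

T_eq ≈ 789 K

R_⋆ = 0.780 × 6.96×10⁸ = 5.43×10⁸ m.
d = 0.0739 AU = 1.11×10¹⁰ m.
L = 4πR_⋆²σT_⋆⁴ = 4π(5.43×10⁸)² × 5.67×10⁻⁸ × (5430)⁴ = 1.83×10²⁶ W.
S = L/(4πd²) = 1.19×10⁵ W m⁻².
Energy balance: absorbed = emitted ⇒ πR²·S(1−A) = 4πR²·σT_eq⁴, so T_eq⁴ = S(1−A)/(4σ).
T_eq = [1.19×10⁵ × 0.74 / (4 × 5.67×10⁻⁸)]^(1/4) = (3.88×10¹¹)^(1/4) = 789 K.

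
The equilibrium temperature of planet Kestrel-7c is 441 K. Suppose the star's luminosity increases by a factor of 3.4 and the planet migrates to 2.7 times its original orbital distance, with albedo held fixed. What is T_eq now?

T_eq ≈ 364 K

T_eq ∝ L^(1/4) · d^(−1/2).
T′ = 441 × 3.4^(1/4) / 2.7^(1/2) = 364 K.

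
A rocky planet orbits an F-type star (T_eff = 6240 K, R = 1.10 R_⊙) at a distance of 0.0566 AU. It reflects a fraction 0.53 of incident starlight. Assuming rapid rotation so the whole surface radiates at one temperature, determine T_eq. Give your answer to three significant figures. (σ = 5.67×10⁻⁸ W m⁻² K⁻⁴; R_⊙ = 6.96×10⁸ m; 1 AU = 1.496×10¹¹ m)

R_⋆ = 1.10 × 6.96×10⁸ = 7.66×10⁸ m.
d = 0.0566 AU = 8.47×10⁹ m.
L = 4πR_⋆²σT_⋆⁴ = 4π(7.66×10⁸)² × 5.67×10⁻⁸ × (6240)⁴ = 6.33×10²⁶ W.
S = L/(4πd²) = 7.03×10⁵ W m⁻².
Energy balance: absorbed = emitted ⇒ πR²·S(1−A) = 4πR²·σT_eq⁴, so T_eq⁴ = S(1−A)/(4σ).
T_eq = [7.03×10⁵ × 0.47 / (4 × 5.67×10⁻⁸)]^(1/4) = (1.46×10¹²)^(1/4) = 1100 K.

T_eq ≈ 1100 K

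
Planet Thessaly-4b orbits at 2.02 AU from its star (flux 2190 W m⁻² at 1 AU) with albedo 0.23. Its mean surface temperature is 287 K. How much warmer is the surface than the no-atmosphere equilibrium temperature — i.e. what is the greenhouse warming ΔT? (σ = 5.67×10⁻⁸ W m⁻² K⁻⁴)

S = 2190/2.02² = 536.7 W m⁻².
T_eq = [S(1−A)/(4σ)]^(1/4) = [536.7×0.77/(4×5.67×10⁻⁸)]^(1/4) = 206.6 K.
ΔT = T_surf − T_eq = 287 − 206.6.

ΔT ≈ 80.4 K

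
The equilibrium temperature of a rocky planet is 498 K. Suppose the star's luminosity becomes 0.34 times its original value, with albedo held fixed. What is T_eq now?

T_eq ≈ 380 K

T_eq ∝ L^(1/4) · d^(−1/2).
T′ = 498 × 0.34^(1/4) = 380 K.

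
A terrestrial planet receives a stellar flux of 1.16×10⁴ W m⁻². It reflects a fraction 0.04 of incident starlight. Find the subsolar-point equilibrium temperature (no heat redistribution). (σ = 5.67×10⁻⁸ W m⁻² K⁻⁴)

T_ss ≈ 666 K

At the subsolar point the surface absorbs S(1−A) and emits σT⁴ per unit area — no factor of 4, since only the local patch is in balance.
T = [1.16×10⁴ × 0.96 / 5.67×10⁻⁸]^(1/4) = (1.96×10¹¹)^(1/4) = 666 K.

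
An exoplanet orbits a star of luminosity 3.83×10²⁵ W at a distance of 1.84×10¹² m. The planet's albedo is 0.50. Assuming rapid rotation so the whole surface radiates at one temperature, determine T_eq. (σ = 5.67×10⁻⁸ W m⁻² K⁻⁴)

T_eq ≈ 37.5 K

Flux: S = L/(4πd²) = 3.83×10²⁵/(4π×(1.84×10¹²)²) = 0.900 W m⁻².
Energy balance: absorbed = emitted ⇒ πR²·S(1−A) = 4πR²·σT_eq⁴, so T_eq⁴ = S(1−A)/(4σ).
T_eq = [0.900 × 0.50 / (4 × 5.67×10⁻⁸)]^(1/4) = (1.98×10⁶)^(1/4) = 37.5 K.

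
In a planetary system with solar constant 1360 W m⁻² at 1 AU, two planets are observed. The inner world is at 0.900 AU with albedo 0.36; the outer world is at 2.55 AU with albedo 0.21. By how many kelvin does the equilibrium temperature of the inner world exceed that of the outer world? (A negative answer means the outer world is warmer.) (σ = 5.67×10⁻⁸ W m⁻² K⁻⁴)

ΔT ≈ 98.1 K

T_eq = [S₀(1−A)/(4σd²)]^(1/4), so T ∝ (1−A)^(1/4) / √d.
T₁ = [1360×0.64/(4×5.67×10⁻⁸×0.900²)]^(1/4) = 262.36 K.
T₂ = [1360×0.79/(4×5.67×10⁻⁸×2.55²)]^(1/4) = 164.29 K.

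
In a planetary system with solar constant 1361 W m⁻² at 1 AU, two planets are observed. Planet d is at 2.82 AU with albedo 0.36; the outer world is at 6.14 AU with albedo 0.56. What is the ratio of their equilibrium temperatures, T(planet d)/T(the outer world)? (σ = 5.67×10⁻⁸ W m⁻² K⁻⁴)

T_eq = [S₀(1−A)/(4σd²)]^(1/4), so T ∝ (1−A)^(1/4) / √d.
T₁ = [1361×0.64/(4×5.67×10⁻⁸×2.82²)]^(1/4) = 148.24 K.
T₂ = [1361×0.44/(4×5.67×10⁻⁸×6.14²)]^(1/4) = 91.48 K.

T₁/T₂ ≈ 1.620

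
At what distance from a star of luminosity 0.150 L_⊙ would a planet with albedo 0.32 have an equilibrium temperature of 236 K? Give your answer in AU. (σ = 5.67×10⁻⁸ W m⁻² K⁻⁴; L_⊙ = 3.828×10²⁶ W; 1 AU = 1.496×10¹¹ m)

L = 0.150 × 3.828×10²⁶ = 5.74×10²⁵ W.
From T_eq⁴ = L(1−A)/(16πσd²): d = √[L(1−A)/(16πσT_eq⁴)].
d = √[5.74×10²⁵ × 0.68 / (16π × 5.67×10⁻⁸ × (236)⁴)] = 6.65×10¹⁰ m = 0.444 AU.

d ≈ 0.444 AU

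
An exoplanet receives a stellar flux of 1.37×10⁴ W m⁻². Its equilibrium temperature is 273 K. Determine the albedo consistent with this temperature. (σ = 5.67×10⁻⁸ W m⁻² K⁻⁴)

A ≈ 0.91

From T_eq⁴ = S(1−A)/(4σ): 1−A = 4σT_eq⁴/S.
1−A = 4 × 5.67×10⁻⁸ × (273)⁴ / 1.37×10⁴ = 0.092.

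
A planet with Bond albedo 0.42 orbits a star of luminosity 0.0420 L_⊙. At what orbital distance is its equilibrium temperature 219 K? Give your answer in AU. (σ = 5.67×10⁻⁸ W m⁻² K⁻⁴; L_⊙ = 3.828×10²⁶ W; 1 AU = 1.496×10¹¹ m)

L = 0.0420 × 3.828×10²⁶ = 1.61×10²⁵ W.
From T_eq⁴ = L(1−A)/(16πσd²): d = √[L(1−A)/(16πσT_eq⁴)].
d = √[1.61×10²⁵ × 0.58 / (16π × 5.67×10⁻⁸ × (219)⁴)] = 3.77×10¹⁰ m = 0.252 AU.

d ≈ 0.252 AU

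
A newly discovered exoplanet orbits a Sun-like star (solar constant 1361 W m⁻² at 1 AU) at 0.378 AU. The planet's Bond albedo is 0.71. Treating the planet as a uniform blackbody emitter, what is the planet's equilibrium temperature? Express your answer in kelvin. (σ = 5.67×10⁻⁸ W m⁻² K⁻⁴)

T_eq ≈ 332 K

Flux at 0.378 AU: S = 1361/0.378² = 9530 W m⁻².
Energy balance: absorbed = emitted ⇒ πR²·S(1−A) = 4πR²·σT_eq⁴, so T_eq⁴ = S(1−A)/(4σ).
T_eq = [9530 × 0.29 / (4 × 5.67×10⁻⁸)]^(1/4) = (1.22×10¹⁰)^(1/4) = 332 K.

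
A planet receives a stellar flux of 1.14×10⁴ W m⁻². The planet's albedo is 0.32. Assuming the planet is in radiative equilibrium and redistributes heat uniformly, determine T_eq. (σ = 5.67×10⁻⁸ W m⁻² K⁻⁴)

T_eq ≈ 430 K

Energy balance: absorbed = emitted ⇒ πR²·S(1−A) = 4πR²·σT_eq⁴, so T_eq⁴ = S(1−A)/(4σ).
T_eq = [1.14×10⁴ × 0.68 / (4 × 5.67×10⁻⁸)]^(1/4) = (3.42×10¹⁰)^(1/4) = 430 K.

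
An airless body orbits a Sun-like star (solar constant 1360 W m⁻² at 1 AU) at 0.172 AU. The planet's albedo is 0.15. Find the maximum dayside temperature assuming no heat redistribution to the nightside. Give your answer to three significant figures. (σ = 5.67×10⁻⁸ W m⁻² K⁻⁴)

T_ss ≈ 911 K

Flux at 0.172 AU: S = 1360/0.172² = 4.60×10⁴ W m⁻².
With no redistribution each surface element balances locally: S(1−A) = σT⁴.
T = [4.60×10⁴ × 0.85 / 5.67×10⁻⁸]^(1/4) = (6.89×10¹¹)^(1/4) = 911 K.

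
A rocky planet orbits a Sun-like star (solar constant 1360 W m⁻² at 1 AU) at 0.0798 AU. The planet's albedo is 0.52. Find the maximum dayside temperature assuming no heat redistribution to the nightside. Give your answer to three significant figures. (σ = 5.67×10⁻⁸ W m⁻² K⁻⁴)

T_ss ≈ 1160 K

Flux at 0.0798 AU: S = 1360/0.0798² = 2.14×10⁵ W m⁻².
With no redistribution each surface element balances locally: S(1−A) = σT⁴.
T = [2.14×10⁵ × 0.48 / 5.67×10⁻⁸]^(1/4) = (1.81×10¹²)^(1/4) = 1160 K.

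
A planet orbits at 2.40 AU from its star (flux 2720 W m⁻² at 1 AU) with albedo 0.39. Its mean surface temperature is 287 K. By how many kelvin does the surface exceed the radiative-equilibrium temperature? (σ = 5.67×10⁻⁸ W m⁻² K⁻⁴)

S = 2720/2.40² = 472.2 W m⁻².
T_eq = [S(1−A)/(4σ)]^(1/4) = [472.2×0.61/(4×5.67×10⁻⁸)]^(1/4) = 188.8 K.
ΔT = T_surf − T_eq = 287 − 188.8.

ΔT ≈ 98.2 K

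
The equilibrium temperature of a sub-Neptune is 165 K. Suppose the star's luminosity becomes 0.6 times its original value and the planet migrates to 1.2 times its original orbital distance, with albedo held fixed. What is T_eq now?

T_eq ≈ 133 K

T_eq ∝ L^(1/4) · d^(−1/2).
T′ = 165 × 0.6^(1/4) / 1.2^(1/2) = 133 K.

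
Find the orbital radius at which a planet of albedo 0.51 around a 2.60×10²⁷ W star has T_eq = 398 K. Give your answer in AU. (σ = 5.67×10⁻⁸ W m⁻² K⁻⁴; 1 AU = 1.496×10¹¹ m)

d ≈ 0.892 AU

From T_eq⁴ = L(1−A)/(16πσd²): d = √[L(1−A)/(16πσT_eq⁴)].
d = √[2.60×10²⁷ × 0.49 / (16π × 5.67×10⁻⁸ × (398)⁴)] = 1.33×10¹¹ m = 0.892 AU.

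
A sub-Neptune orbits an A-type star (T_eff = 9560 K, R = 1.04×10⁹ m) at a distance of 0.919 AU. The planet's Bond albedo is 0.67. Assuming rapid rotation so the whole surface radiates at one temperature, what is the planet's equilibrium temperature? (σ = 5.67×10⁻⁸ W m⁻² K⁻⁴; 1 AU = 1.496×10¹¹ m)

T_eq ≈ 446 K

d = 0.919 AU = 1.37×10¹¹ m.
L = 4πR_⋆²σT_⋆⁴ = 4π(1.04×10⁹)² × 5.67×10⁻⁸ × (9560)⁴ = 6.44×10²⁷ W.
S = L/(4πd²) = 2.71×10⁴ W m⁻².
Energy balance: absorbed = emitted ⇒ πR²·S(1−A) = 4πR²·σT_eq⁴, so T_eq⁴ = S(1−A)/(4σ).
T_eq = [2.71×10⁴ × 0.33 / (4 × 5.67×10⁻⁸)]^(1/4) = (3.94×10¹⁰)^(1/4) = 446 K.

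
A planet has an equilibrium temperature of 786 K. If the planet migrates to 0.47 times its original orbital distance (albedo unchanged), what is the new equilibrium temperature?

T_eq ≈ 1150 K

T_eq ∝ L^(1/4) · d^(−1/2).
T′ = 786 / 0.47^(1/2) = 1150 K.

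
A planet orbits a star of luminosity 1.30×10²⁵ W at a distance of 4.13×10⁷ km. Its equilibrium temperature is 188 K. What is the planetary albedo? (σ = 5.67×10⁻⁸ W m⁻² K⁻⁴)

d = 4.13×10⁷ km = 4.13×10¹⁰ m.
Flux: S = L/(4πd²) = 1.30×10²⁵/(4π×(4.13×10¹⁰)²) = 607 W m⁻².
From T_eq⁴ = S(1−A)/(4σ): 1−A = 4σT_eq⁴/S.
1−A = 4 × 5.67×10⁻⁸ × (188)⁴ / 607 = 0.467.

A ≈ 0.53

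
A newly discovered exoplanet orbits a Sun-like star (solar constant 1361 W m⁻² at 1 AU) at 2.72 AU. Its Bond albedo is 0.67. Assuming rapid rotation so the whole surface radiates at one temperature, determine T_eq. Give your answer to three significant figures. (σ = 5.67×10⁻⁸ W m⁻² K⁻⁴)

T_eq ≈ 128 K

Flux at 2.72 AU: S = 1361/2.72² = 184 W m⁻².
Energy balance: absorbed = emitted ⇒ πR²·S(1−A) = 4πR²·σT_eq⁴, so T_eq⁴ = S(1−A)/(4σ).
T_eq = [184 × 0.33 / (4 × 5.67×10⁻⁸)]^(1/4) = (2.68×10⁸)^(1/4) = 128 K.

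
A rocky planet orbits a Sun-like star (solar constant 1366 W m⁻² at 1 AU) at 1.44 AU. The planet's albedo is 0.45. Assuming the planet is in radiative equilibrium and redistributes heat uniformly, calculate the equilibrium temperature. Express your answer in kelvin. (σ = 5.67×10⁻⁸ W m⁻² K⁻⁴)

T_eq ≈ 200 K

Flux at 1.44 AU: S = 1366/1.44² = 659 W m⁻².
Energy balance: absorbed = emitted ⇒ πR²·S(1−A) = 4πR²·σT_eq⁴, so T_eq⁴ = S(1−A)/(4σ).
T_eq = [659 × 0.55 / (4 × 5.67×10⁻⁸)]^(1/4) = (1.60×10⁹)^(1/4) = 200 K.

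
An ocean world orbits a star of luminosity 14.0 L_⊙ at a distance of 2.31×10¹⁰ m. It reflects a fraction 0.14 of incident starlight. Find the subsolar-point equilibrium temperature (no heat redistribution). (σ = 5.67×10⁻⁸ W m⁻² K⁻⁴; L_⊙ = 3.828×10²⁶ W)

T_ss ≈ 1870 K

L = 14.0 × 3.828×10²⁶ = 5.36×10²⁷ W.
Flux: S = L/(4πd²) = 5.36×10²⁷/(4π×(2.31×10¹⁰)²) = 7.99×10⁵ W m⁻².
At the subsolar point the surface absorbs S(1−A) and emits σT⁴ per unit area — no factor of 4, since only the local patch is in balance.
T = [7.99×10⁵ × 0.86 / 5.67×10⁻⁸]^(1/4) = (1.21×10¹³)^(1/4) = 1870 K.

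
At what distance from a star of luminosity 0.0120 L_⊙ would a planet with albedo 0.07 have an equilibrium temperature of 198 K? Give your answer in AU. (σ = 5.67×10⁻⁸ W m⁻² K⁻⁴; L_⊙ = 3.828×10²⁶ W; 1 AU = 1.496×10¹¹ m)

L = 0.0120 × 3.828×10²⁶ = 4.59×10²⁴ W.
From T_eq⁴ = L(1−A)/(16πσd²): d = √[L(1−A)/(16πσT_eq⁴)].
d = √[4.59×10²⁴ × 0.93 / (16π × 5.67×10⁻⁸ × (198)⁴)] = 3.12×10¹⁰ m = 0.209 AU.

d ≈ 0.209 AU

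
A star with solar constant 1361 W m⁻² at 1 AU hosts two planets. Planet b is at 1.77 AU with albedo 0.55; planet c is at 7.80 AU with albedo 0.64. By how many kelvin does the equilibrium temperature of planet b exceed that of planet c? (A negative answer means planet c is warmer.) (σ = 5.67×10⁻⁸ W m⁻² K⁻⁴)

T_eq = [S₀(1−A)/(4σd²)]^(1/4), so T ∝ (1−A)^(1/4) / √d.
T₁ = [1361×0.45/(4×5.67×10⁻⁸×1.77²)]^(1/4) = 171.34 K.
T₂ = [1361×0.36/(4×5.67×10⁻⁸×7.80²)]^(1/4) = 77.19 K.

ΔT ≈ 94.2 K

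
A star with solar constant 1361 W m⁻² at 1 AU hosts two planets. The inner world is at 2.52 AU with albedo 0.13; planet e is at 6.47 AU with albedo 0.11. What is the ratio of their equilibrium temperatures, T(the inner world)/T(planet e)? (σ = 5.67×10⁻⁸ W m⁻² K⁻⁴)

T₁/T₂ ≈ 1.593

T_eq = [S₀(1−A)/(4σd²)]^(1/4), so T ∝ (1−A)^(1/4) / √d.
T₁ = [1361×0.87/(4×5.67×10⁻⁸×2.52²)]^(1/4) = 169.33 K.
T₂ = [1361×0.89/(4×5.67×10⁻⁸×6.47²)]^(1/4) = 106.28 K.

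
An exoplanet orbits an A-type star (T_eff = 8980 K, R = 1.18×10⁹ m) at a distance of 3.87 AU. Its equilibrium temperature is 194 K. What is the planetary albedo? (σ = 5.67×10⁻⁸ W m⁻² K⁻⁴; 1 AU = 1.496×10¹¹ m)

d = 3.87 AU = 5.79×10¹¹ m.
L = 4πR_⋆²σT_⋆⁴ = 4π(1.18×10⁹)² × 5.67×10⁻⁸ × (8980)⁴ = 6.45×10²⁷ W.
S = L/(4πd²) = 1530 W m⁻².
From T_eq⁴ = S(1−A)/(4σ): 1−A = 4σT_eq⁴/S.
1−A = 4 × 5.67×10⁻⁸ × (194)⁴ / 1530 = 0.210.

A ≈ 0.79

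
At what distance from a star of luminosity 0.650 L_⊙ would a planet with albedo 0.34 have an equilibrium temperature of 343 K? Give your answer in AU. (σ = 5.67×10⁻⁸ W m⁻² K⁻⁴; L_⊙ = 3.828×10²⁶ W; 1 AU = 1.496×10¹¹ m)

L = 0.650 × 3.828×10²⁶ = 2.49×10²⁶ W.
From T_eq⁴ = L(1−A)/(16πσd²): d = √[L(1−A)/(16πσT_eq⁴)].
d = √[2.49×10²⁶ × 0.66 / (16π × 5.67×10⁻⁸ × (343)⁴)] = 6.45×10¹⁰ m = 0.431 AU.

d ≈ 0.431 AU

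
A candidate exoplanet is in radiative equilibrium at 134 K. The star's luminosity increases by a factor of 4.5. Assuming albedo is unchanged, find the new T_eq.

T_eq ≈ 195 K

T_eq ∝ L^(1/4) · d^(−1/2).
T′ = 134 × 4.5^(1/4) = 195 K.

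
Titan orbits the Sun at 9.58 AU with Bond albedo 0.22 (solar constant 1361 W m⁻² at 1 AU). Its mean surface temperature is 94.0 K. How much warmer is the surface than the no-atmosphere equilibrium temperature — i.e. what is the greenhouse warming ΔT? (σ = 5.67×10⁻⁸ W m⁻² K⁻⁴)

S = 1361/9.58² = 14.83 W m⁻².
T_eq = [S(1−A)/(4σ)]^(1/4) = [14.83×0.78/(4×5.67×10⁻⁸)]^(1/4) = 84.5 K.
ΔT = T_surf − T_eq = 94 − 84.5.

ΔT ≈ 9.5 K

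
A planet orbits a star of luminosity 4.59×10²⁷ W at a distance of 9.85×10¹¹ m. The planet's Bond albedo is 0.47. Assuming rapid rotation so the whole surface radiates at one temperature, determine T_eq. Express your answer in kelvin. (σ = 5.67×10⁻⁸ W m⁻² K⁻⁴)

Flux: S = L/(4πd²) = 4.59×10²⁷/(4π×(9.85×10¹¹)²) = 376 W m⁻².
Energy balance: absorbed = emitted ⇒ πR²·S(1−A) = 4πR²·σT_eq⁴, so T_eq⁴ = S(1−A)/(4σ).
T_eq = [376 × 0.53 / (4 × 5.67×10⁻⁸)]^(1/4) = (8.80×10⁸)^(1/4) = 172 K.

T_eq ≈ 172 K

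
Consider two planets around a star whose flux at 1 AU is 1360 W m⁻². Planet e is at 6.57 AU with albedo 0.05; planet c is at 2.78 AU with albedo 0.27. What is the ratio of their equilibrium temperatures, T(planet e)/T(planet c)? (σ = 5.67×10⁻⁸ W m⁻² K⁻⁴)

T_eq = [S₀(1−A)/(4σd²)]^(1/4), so T ∝ (1−A)^(1/4) / √d.
T₁ = [1360×0.95/(4×5.67×10⁻⁸×6.57²)]^(1/4) = 107.18 K.
T₂ = [1360×0.73/(4×5.67×10⁻⁸×2.78²)]^(1/4) = 154.27 K.

T₁/T₂ ≈ 0.695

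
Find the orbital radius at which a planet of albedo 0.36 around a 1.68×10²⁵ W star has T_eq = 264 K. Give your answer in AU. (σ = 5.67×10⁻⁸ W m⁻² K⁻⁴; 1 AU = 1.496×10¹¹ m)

d ≈ 0.186 AU

From T_eq⁴ = L(1−A)/(16πσd²): d = √[L(1−A)/(16πσT_eq⁴)].
d = √[1.68×10²⁵ × 0.64 / (16π × 5.67×10⁻⁸ × (264)⁴)] = 2.79×10¹⁰ m = 0.186 AU.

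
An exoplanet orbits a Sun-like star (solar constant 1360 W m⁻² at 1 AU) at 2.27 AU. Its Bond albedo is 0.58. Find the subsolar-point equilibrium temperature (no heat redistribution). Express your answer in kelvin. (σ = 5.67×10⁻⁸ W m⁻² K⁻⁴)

T_ss ≈ 210 K

Flux at 2.27 AU: S = 1360/2.27² = 264 W m⁻².
At the subsolar point the surface absorbs S(1−A) and emits σT⁴ per unit area — no factor of 4, since only the local patch is in balance.
T = [264 × 0.42 / 5.67×10⁻⁸]^(1/4) = (1.96×10⁹)^(1/4) = 210 K.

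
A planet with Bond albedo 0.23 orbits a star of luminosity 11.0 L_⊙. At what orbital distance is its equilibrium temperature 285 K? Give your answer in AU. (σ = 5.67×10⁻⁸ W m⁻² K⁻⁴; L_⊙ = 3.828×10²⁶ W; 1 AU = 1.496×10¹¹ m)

d ≈ 2.78 AU

L = 11.0 × 3.828×10²⁶ = 4.21×10²⁷ W.
From T_eq⁴ = L(1−A)/(16πσd²): d = √[L(1−A)/(16πσT_eq⁴)].
d = √[4.21×10²⁷ × 0.77 / (16π × 5.67×10⁻⁸ × (285)⁴)] = 4.15×10¹¹ m = 2.78 AU.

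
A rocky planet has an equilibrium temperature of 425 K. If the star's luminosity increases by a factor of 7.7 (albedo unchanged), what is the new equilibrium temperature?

T_eq ≈ 708 K

T_eq ∝ L^(1/4) · d^(−1/2).
T′ = 425 × 7.7^(1/4) = 708 K.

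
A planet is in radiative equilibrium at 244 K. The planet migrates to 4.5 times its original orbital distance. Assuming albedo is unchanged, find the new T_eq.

T_eq ∝ L^(1/4) · d^(−1/2).
T′ = 244 / 4.5^(1/2) = 115 K.

T_eq ≈ 115 K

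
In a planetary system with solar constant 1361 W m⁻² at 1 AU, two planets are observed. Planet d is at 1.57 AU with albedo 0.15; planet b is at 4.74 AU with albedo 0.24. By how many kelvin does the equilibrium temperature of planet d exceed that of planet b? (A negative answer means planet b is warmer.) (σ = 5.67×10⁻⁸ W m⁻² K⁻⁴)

ΔT ≈ 93.9 K

T_eq = [S₀(1−A)/(4σd²)]^(1/4), so T ∝ (1−A)^(1/4) / √d.
T₁ = [1361×0.85/(4×5.67×10⁻⁸×1.57²)]^(1/4) = 213.28 K.
T₂ = [1361×0.76/(4×5.67×10⁻⁸×4.74²)]^(1/4) = 119.36 K.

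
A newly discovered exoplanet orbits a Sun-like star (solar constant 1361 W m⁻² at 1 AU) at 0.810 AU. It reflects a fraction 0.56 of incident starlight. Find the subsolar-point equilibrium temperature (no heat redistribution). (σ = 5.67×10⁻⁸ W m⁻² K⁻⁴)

Flux at 0.810 AU: S = 1361/0.810² = 2070 W m⁻².
At the subsolar point the surface absorbs S(1−A) and emits σT⁴ per unit area — no factor of 4, since only the local patch is in balance.
T = [2070 × 0.44 / 5.67×10⁻⁸]^(1/4) = (1.61×10¹⁰)^(1/4) = 356 K.

T_ss ≈ 356 K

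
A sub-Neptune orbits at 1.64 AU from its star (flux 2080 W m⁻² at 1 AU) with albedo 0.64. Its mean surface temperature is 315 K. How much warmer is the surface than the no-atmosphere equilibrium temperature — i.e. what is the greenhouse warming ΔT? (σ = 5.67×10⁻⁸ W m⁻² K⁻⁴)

ΔT ≈ 127.8 K

S = 2080/1.64² = 773.3 W m⁻².
T_eq = [S(1−A)/(4σ)]^(1/4) = [773.3×0.36/(4×5.67×10⁻⁸)]^(1/4) = 187.2 K.
ΔT = T_surf − T_eq = 315 − 187.2.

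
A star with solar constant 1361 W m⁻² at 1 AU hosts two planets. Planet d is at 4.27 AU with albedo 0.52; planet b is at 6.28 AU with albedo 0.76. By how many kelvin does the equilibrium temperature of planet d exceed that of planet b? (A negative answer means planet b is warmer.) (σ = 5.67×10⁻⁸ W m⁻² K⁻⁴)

ΔT ≈ 34.4 K

T_eq = [S₀(1−A)/(4σd²)]^(1/4), so T ∝ (1−A)^(1/4) / √d.
T₁ = [1361×0.48/(4×5.67×10⁻⁸×4.27²)]^(1/4) = 112.11 K.
T₂ = [1361×0.24/(4×5.67×10⁻⁸×6.28²)]^(1/4) = 77.74 K.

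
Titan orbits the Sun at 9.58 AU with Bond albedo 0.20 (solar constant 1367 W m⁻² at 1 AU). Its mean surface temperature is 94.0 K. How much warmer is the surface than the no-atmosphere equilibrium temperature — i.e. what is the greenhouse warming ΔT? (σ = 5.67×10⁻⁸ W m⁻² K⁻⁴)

S = 1367/9.58² = 14.89 W m⁻².
T_eq = [S(1−A)/(4σ)]^(1/4) = [14.89×0.80/(4×5.67×10⁻⁸)]^(1/4) = 85.1 K.
ΔT = T_surf − T_eq = 94 − 85.1.

ΔT ≈ 8.9 K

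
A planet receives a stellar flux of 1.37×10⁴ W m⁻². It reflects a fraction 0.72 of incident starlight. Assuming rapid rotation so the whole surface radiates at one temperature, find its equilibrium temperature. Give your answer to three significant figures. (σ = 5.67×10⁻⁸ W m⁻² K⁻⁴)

Energy balance: absorbed = emitted ⇒ πR²·S(1−A) = 4πR²·σT_eq⁴, so T_eq⁴ = S(1−A)/(4σ).
T_eq = [1.37×10⁴ × 0.28 / (4 × 5.67×10⁻⁸)]^(1/4) = (1.69×10¹⁰)^(1/4) = 361 K.

T_eq ≈ 361 K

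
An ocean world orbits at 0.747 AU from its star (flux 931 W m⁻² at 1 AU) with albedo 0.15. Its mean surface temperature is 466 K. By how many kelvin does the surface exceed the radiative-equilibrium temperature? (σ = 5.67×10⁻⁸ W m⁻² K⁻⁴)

ΔT ≈ 184.8 K

S = 931/0.747² = 1668 W m⁻².
T_eq = [S(1−A)/(4σ)]^(1/4) = [1668×0.85/(4×5.67×10⁻⁸)]^(1/4) = 281.2 K.
ΔT = T_surf − T_eq = 466 − 281.2.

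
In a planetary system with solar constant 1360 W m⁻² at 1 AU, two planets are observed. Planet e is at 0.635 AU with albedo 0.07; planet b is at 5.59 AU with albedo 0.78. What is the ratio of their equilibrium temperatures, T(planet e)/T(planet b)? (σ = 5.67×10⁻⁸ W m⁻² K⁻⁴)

T₁/T₂ ≈ 4.254

T_eq = [S₀(1−A)/(4σd²)]^(1/4), so T ∝ (1−A)^(1/4) / √d.
T₁ = [1360×0.93/(4×5.67×10⁻⁸×0.635²)]^(1/4) = 342.93 K.
T₂ = [1360×0.22/(4×5.67×10⁻⁸×5.59²)]^(1/4) = 80.61 K.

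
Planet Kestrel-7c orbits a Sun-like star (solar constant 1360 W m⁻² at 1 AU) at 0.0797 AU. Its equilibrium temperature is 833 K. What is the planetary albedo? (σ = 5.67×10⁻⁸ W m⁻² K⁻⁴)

A ≈ 0.49

Flux at 0.0797 AU: S = 1360/0.0797² = 2.14×10⁵ W m⁻².
From T_eq⁴ = S(1−A)/(4σ): 1−A = 4σT_eq⁴/S.
1−A = 4 × 5.67×10⁻⁸ × (833)⁴ / 2.14×10⁵ = 0.510.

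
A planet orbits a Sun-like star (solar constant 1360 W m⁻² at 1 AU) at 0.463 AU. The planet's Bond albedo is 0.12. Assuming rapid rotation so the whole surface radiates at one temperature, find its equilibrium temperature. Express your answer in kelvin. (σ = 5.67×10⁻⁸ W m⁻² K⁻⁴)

T_eq ≈ 396 K

Flux at 0.463 AU: S = 1360/0.463² = 6340 W m⁻².
Energy balance: absorbed = emitted ⇒ πR²·S(1−A) = 4πR²·σT_eq⁴, so T_eq⁴ = S(1−A)/(4σ).
T_eq = [6340 × 0.88 / (4 × 5.67×10⁻⁸)]^(1/4) = (2.46×10¹⁰)^(1/4) = 396 K.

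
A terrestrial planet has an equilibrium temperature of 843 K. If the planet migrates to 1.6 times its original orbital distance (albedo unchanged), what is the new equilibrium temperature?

T_eq ∝ L^(1/4) · d^(−1/2).
T′ = 843 / 1.6^(1/2) = 666 K.

T_eq ≈ 666 K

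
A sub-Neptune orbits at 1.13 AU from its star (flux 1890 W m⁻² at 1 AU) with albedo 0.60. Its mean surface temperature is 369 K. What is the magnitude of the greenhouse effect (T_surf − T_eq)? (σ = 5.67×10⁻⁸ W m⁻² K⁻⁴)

ΔT ≈ 143.0 K

S = 1890/1.13² = 1480 W m⁻².
T_eq = [S(1−A)/(4σ)]^(1/4) = [1480×0.40/(4×5.67×10⁻⁸)]^(1/4) = 226.0 K.
ΔT = T_surf − T_eq = 369 − 226.0.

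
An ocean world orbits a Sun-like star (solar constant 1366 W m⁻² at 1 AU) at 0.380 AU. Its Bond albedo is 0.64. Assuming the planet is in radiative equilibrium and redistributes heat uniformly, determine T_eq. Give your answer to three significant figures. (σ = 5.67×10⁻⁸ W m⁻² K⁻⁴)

T_eq ≈ 350 K

Flux at 0.380 AU: S = 1366/0.380² = 9460 W m⁻².
Energy balance: absorbed = emitted ⇒ πR²·S(1−A) = 4πR²·σT_eq⁴, so T_eq⁴ = S(1−A)/(4σ).
T_eq = [9460 × 0.36 / (4 × 5.67×10⁻⁸)]^(1/4) = (1.50×10¹⁰)^(1/4) = 350 K.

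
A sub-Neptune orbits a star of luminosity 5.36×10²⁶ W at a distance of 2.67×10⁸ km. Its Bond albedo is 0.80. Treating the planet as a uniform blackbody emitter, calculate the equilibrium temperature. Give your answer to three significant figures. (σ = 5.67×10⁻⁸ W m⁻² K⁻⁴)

d = 2.67×10⁸ km = 2.67×10¹¹ m.
Flux: S = L/(4πd²) = 5.36×10²⁶/(4π×(2.67×10¹¹)²) = 598 W m⁻².
Energy balance: absorbed = emitted ⇒ πR²·S(1−A) = 4πR²·σT_eq⁴, so T_eq⁴ = S(1−A)/(4σ).
T_eq = [598 × 0.20 / (4 × 5.67×10⁻⁸)]^(1/4) = (5.28×10⁸)^(1/4) = 152 K.

T_eq ≈ 152 K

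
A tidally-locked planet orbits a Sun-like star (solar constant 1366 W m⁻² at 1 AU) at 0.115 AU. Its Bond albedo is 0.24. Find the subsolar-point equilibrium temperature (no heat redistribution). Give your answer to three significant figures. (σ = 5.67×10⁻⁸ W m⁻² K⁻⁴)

T_ss ≈ 1080 K

Flux at 0.115 AU: S = 1366/0.115² = 1.03×10⁵ W m⁻².
At the subsolar point the surface absorbs S(1−A) and emits σT⁴ per unit area — no factor of 4, since only the local patch is in balance.
T = [1.03×10⁵ × 0.76 / 5.67×10⁻⁸]^(1/4) = (1.38×10¹²)^(1/4) = 1080 K.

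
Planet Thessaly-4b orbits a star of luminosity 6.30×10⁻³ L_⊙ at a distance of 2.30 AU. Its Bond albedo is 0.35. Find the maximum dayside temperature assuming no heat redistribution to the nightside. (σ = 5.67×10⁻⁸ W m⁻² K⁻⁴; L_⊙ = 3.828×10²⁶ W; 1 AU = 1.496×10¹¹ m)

T_ss ≈ 65.7 K

d = 2.30 AU = 3.44×10¹¹ m.
L = 6.30×10⁻³ × 3.828×10²⁶ = 2.41×10²⁴ W.
Flux: S = L/(4πd²) = 2.41×10²⁴/(4π×(3.44×10¹¹)²) = 1.62 W m⁻².
With no redistribution each surface element balances locally: S(1−A) = σT⁴.
T = [1.62 × 0.65 / 5.67×10⁻⁸]^(1/4) = (1.86×10⁷)^(1/4) = 65.7 K.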